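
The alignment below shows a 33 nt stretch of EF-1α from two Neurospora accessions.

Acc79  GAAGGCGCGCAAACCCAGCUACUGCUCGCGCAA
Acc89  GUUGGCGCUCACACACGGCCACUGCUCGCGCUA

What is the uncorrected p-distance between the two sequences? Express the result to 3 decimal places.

0.242

Mismatches occur at site 2 (A→U), site 3 (A→U), site 9 (G→U), site 12 (A→C), site 15 (C→A), site 17 (A→G), site 20 (U→C), site 32 (A→U).
There are 8 differences over 33 sites, so p = 8/33 = 0.242.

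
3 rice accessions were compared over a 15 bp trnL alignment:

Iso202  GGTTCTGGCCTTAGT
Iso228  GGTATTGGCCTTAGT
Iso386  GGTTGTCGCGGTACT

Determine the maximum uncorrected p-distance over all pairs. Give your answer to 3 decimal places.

Pairwise Hamming distances:
  Iso202 vs Iso228: 2
  Iso202 vs Iso386: 5
  Iso228 vs Iso386: 6
The largest is 6 mismatches, between Iso228 and Iso386; p = 6/15 = 0.400.

0.400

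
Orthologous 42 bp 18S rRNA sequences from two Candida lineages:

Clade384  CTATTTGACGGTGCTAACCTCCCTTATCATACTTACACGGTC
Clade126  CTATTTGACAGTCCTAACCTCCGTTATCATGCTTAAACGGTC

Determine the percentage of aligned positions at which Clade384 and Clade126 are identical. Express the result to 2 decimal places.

The sequences differ at positions 10 (G/A), 13 (G/C), 23 (C/G), 31 (A/G), 36 (C/A).
37 of the 42 sites match, so the percent identity is 37/42 × 100 = 88.10%.

88.10%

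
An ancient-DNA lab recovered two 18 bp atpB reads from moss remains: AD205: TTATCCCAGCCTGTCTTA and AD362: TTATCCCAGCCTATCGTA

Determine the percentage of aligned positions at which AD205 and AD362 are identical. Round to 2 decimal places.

88.89%

Differing sites — 13:G/A; 16:T/G.
16 of the 18 sites match, so the percent identity is 16/18 × 100 = 88.89%.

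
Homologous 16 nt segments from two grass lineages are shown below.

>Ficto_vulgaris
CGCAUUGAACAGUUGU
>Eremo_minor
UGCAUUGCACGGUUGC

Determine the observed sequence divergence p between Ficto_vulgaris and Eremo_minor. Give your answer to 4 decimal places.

0.2500

Differing sites — 1:C/U; 8:A/C; 11:A/G; 16:U/C.
There are 4 differences over 16 sites, so p = 4/16 = 0.2500.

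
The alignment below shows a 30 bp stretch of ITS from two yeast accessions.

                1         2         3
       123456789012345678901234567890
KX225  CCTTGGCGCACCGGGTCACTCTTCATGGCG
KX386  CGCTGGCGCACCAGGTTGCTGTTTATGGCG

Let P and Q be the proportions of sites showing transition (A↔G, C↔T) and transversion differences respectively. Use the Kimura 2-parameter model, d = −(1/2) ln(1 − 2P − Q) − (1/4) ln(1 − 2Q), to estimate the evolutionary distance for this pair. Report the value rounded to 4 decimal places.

The sequences differ at positions 2 (C/G, transversion), 3 (T/C, transition), 13 (G/A, transition), 17 (C/T, transition), 18 (A/G, transition), 21 (C/G, transversion), 24 (C/T, transition).
Of the 7 differences, 5 transitions and 2 transversions over 30 sites: P = 5/30 = 0.166667, Q = 2/30 = 0.066667.
d = −0.5·ln(0.599999) − 0.25·ln(0.866666) = −0.5·(-0.510827) − 0.25·(-0.143102) = 0.2912.

0.2912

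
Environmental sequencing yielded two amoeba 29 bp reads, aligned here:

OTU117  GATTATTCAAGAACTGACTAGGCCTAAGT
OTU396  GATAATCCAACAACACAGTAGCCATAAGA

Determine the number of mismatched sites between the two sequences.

9

Differing sites — 4:T/A; 7:T/C; 11:G/C; 15:T/A; 16:G/C; 18:C/G; 22:G/C; 24:C/A; 29:T/A.
That gives 9 mismatches out of 29 aligned sites, so the Hamming distance is 9.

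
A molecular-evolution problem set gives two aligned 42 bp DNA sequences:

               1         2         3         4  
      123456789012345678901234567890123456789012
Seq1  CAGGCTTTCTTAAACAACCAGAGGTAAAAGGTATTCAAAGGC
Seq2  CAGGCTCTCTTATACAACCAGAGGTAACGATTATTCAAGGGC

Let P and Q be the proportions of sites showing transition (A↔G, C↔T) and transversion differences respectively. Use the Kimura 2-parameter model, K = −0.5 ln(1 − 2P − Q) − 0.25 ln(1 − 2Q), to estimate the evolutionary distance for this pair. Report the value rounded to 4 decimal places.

0.1904

Mismatches occur at site 7 (T/C, transition), site 13 (A/T, transversion), site 28 (A/C, transversion), site 29 (A/G, transition), site 30 (G/A, transition), site 31 (G/T, transversion), site 39 (A/G, transition).
Of the 7 differences, 4 transitions and 3 transversions over 42 sites: P = 4/42 = 0.095238, Q = 3/42 = 0.071429.
d = −0.5·ln(0.738095) − 0.25·ln(0.857142) = −0.5·(-0.303683) − 0.25·(-0.154152) = 0.1904.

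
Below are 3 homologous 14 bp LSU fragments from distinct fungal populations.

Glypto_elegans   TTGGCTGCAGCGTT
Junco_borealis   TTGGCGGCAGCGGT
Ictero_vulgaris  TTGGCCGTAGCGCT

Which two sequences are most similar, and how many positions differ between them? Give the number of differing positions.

2

Pairwise Hamming distances:
  Glypto_elegans vs Junco_borealis: 2
  Glypto_elegans vs Ictero_vulgaris: 3
  Junco_borealis vs Ictero_vulgaris: 3
The smallest is 2, between Glypto_elegans and Junco_borealis.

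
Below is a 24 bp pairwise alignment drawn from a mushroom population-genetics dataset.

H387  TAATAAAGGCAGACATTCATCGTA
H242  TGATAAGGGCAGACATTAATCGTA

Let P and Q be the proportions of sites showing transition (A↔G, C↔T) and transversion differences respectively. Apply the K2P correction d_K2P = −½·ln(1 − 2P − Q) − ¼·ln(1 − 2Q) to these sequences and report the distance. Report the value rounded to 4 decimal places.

Differing sites — 2:A/G (Ti); 7:A/G (Ti); 18:C/A (Tv).
Of the 3 differences, 2 transitions and 1 transversion over 24 sites: P = 2/24 = 0.083333, Q = 1/24 = 0.041667.
d = −0.5·ln(0.791667) − 0.25·ln(0.916666) = −0.5·(-0.233614) − 0.25·(-0.087012) = 0.1386.

0.1386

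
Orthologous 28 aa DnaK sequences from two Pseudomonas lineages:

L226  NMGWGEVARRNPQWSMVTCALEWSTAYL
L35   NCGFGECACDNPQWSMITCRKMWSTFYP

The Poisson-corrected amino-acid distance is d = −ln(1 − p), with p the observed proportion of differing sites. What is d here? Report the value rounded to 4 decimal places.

0.4990

The sequences differ at positions 2 (M/C), 4 (W/F), 7 (V/C), 9 (R/C), 10 (R/D), 17 (V/I), 20 (A/R), 21 (L/K), 22 (E/M), 26 (A/F), 28 (L/P).
p = 11/28 = 0.392857.
d = −ln(1 − 0.392857) = −ln(0.607143) = 0.4990.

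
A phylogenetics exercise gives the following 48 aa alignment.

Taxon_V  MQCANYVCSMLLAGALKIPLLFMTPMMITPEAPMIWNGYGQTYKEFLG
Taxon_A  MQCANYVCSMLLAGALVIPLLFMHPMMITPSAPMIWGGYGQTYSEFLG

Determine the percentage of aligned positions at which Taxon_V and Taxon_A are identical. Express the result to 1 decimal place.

89.6%

The sequences differ at positions 17 (K/V), 24 (T/H), 31 (E/S), 37 (N/G), 44 (K/S).
43 of the 48 sites match, so the percent identity is 43/48 × 100 = 89.6%.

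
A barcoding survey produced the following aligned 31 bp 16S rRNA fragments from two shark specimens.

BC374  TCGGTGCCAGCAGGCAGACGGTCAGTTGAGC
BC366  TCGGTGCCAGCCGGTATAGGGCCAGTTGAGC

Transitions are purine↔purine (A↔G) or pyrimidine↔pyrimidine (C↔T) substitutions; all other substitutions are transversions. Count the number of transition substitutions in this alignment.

Differing sites — 12:A/C (Tv); 15:C/T (Ti); 17:G/T (Tv); 19:C/G (Tv); 22:T/C (Ti).
Of the 5 differences, 2 transitions and 3 transversions, so the answer is 2.

2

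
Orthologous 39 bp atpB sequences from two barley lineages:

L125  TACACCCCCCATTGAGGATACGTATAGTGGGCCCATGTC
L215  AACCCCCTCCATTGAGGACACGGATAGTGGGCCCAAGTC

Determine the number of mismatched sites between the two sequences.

6

The sequences differ at positions 1 (T/A), 4 (A/C), 8 (C/T), 19 (T/C), 23 (T/G), 36 (T/A).
That gives 6 mismatches out of 39 aligned sites, so the Hamming distance is 6.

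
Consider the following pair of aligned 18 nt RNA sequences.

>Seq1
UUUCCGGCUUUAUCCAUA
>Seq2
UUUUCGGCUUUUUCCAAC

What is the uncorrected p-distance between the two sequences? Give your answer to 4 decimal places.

Mismatches occur at site 4 (C→U), site 12 (A→U), site 17 (U→A), site 18 (A→C).
There are 4 differences over 18 sites, so p = 4/18 = 0.2222.

0.2222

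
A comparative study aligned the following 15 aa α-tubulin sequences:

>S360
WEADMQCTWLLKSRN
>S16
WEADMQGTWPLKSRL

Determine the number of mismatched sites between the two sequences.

3

Mismatches occur at site 7 (C/G), site 10 (L/P), site 15 (N/L).
That gives 3 mismatches out of 15 aligned sites, so the Hamming distance is 3.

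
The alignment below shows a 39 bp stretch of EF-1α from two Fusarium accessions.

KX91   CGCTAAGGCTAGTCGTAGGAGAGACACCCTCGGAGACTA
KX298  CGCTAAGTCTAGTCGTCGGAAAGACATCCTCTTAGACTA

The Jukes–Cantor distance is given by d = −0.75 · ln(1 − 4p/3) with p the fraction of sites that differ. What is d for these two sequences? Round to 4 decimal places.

0.1722

Differing sites — 8:G/T; 17:A/C; 21:G/A; 27:C/T; 32:G/T; 33:G/T.
p = 6/39 = 0.153846.
d = −0.75 · ln(1 − (4/3)·0.153846) = −0.75 · ln(0.794872) = −0.75 · (-0.229574) = 0.1722.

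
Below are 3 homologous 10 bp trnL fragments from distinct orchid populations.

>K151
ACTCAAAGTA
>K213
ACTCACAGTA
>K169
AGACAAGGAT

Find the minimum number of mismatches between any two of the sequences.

1

Pairwise Hamming distances:
  K151 vs K213: 1
  K151 vs K169: 5
  K213 vs K169: 6
The smallest is 1, between K151 and K213.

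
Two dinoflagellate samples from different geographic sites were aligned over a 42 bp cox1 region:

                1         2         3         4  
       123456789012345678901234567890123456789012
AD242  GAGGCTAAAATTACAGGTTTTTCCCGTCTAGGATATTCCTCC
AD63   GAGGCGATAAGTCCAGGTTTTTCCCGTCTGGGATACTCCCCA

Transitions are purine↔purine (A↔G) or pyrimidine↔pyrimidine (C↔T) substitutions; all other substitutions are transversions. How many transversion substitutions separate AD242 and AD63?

5

The sequences differ at positions 6 (T/G, transversion), 8 (A/T, transversion), 11 (T/G, transversion), 13 (A/C, transversion), 30 (A/G, transition), 36 (T/C, transition), 40 (T/C, transition), 42 (C/A, transversion).
Of the 8 differences, 3 transitions and 5 transversions, so the answer is 5.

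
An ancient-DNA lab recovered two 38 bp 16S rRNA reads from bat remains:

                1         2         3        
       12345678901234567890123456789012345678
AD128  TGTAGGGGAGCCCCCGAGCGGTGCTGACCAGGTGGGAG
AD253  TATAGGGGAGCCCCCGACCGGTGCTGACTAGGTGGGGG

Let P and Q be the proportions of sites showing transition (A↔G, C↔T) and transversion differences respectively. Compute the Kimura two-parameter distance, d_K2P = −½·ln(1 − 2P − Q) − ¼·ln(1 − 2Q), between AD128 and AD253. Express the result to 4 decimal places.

0.1153

Differing sites — 2:G/A (Ti); 18:G/C (Tv); 29:C/T (Ti); 37:A/G (Ti).
Of the 4 differences, 3 transitions and 1 transversion over 38 sites: P = 3/38 = 0.078947, Q = 1/38 = 0.026316.
d = −0.5·ln(0.815790) − 0.25·ln(0.947368) = −0.5·(-0.203598) − 0.25·(-0.054068) = 0.1153.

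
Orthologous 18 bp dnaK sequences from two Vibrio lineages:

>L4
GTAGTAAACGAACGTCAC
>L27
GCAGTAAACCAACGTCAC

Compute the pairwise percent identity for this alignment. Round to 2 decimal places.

Differing sites — 2:T/C; 10:G/C.
16 of the 18 sites match, so the percent identity is 16/18 × 100 = 88.89%.

88.89%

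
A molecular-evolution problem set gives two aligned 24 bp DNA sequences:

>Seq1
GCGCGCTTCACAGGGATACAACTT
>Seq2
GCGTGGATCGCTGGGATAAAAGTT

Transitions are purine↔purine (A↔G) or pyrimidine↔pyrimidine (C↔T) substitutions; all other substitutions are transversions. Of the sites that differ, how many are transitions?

2

Differing sites — 4:C/T (Ti); 6:C/G (Tv); 7:T/A (Tv); 10:A/G (Ti); 12:A/T (Tv); 19:C/A (Tv); 22:C/G (Tv).
Of the 7 differences, 2 transitions and 5 transversions, so the answer is 2.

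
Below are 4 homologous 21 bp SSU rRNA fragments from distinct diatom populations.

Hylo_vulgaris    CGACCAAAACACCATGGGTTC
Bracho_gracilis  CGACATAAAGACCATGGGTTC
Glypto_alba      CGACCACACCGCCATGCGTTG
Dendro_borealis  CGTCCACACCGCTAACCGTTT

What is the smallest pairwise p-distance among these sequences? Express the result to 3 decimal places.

0.143

Pairwise Hamming distances:
  Hylo_vulgaris vs Bracho_gracilis: 3
  Hylo_vulgaris vs Glypto_alba: 5
  Hylo_vulgaris vs Dendro_borealis: 9
  Bracho_gracilis vs Glypto_alba: 8
  Bracho_gracilis vs Dendro_borealis: 12
  Glypto_alba vs Dendro_borealis: 5
The smallest is 3 mismatches, between Hylo_vulgaris and Bracho_gracilis; p = 3/21 = 0.143.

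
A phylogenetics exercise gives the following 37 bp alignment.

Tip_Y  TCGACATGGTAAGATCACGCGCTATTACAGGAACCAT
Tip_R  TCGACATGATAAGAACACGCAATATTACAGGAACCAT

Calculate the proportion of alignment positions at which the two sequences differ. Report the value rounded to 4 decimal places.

Mismatches occur at site 9 (G→A), site 15 (T→A), site 21 (G→A), site 22 (C→A).
There are 4 differences over 37 sites, so p = 4/37 = 0.1081.

0.1081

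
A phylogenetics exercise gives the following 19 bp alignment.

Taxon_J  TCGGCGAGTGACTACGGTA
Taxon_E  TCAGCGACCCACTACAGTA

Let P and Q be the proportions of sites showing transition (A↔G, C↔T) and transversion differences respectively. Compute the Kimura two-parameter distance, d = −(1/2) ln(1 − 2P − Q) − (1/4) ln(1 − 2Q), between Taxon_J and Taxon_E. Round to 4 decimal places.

0.3324

Differing sites — 3:G/A (Ti); 8:G/C (Tv); 9:T/C (Ti); 10:G/C (Tv); 16:G/A (Ti).
Of the 5 differences, 3 transitions and 2 transversions over 19 sites: P = 3/19 = 0.157895, Q = 2/19 = 0.105263.
d = −0.5·ln(0.578947) − 0.25·ln(0.789474) = −0.5·(-0.546544) − 0.25·(-0.236388) = 0.3324.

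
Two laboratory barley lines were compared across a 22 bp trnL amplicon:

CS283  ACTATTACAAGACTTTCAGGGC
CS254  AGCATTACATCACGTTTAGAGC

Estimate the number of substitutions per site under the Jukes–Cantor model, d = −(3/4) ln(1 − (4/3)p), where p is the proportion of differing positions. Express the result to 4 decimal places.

0.4141

Mismatches occur at site 2 (C↔G), site 3 (T↔C), site 10 (A↔T), site 11 (G↔C), site 14 (T↔G), site 17 (C↔T), site 20 (G↔A).
p = 7/22 = 0.318182.
d = −0.75 · ln(1 − (4/3)·0.318182) = −0.75 · ln(0.575757) = −0.75 · (-0.552070) = 0.4141.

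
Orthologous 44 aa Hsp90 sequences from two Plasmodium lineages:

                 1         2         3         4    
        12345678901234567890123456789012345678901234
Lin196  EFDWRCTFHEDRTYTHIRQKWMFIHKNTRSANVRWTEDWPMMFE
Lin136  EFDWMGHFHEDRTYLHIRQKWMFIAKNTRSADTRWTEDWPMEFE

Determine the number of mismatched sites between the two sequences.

The sequences differ at positions 5 (R/M), 6 (C/G), 7 (T/H), 15 (T/L), 25 (H/A), 32 (N/D), 33 (V/T), 42 (M/E).
That gives 8 mismatches out of 44 aligned sites, so the Hamming distance is 8.

8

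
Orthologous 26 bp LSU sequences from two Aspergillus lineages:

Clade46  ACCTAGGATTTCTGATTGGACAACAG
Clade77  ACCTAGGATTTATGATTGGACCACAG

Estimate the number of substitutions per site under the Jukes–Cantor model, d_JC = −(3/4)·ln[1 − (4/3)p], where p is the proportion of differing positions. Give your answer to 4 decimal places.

The sequences differ at positions 12 (C/A), 22 (A/C).
p = 2/26 = 0.076923.
d = −0.75 · ln(1 − (4/3)·0.076923) = −0.75 · ln(0.897436) = −0.75 · (-0.108213) = 0.0812.

0.0812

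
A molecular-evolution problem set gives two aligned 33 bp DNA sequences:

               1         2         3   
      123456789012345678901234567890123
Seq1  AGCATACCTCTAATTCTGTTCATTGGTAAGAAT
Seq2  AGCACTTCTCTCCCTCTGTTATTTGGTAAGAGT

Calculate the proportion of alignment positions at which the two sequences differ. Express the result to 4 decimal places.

The sequences differ at positions 5 (T/C), 6 (A/T), 7 (C/T), 12 (A/C), 13 (A/C), 14 (T/C), 21 (C/A), 22 (A/T), 32 (A/G).
There are 9 differences over 33 sites, so p = 9/33 = 0.2727.

0.2727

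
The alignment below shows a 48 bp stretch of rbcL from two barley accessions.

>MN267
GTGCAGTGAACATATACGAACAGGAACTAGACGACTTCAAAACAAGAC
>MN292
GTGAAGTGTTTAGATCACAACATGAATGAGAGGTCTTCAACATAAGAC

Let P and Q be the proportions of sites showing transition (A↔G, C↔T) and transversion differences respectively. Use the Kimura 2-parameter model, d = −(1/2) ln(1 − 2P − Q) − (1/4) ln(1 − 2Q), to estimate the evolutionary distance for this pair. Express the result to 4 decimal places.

0.4083

The sequences differ at positions 4 (C/A, transversion), 9 (A/T, transversion), 10 (A/T, transversion), 11 (C/T, transition), 13 (T/G, transversion), 16 (A/C, transversion), 17 (C/A, transversion), 18 (G/C, transversion), 23 (G/T, transversion), 27 (C/T, transition), 28 (T/G, transversion), 32 (C/G, transversion), 34 (A/T, transversion), 41 (A/C, transversion), 43 (C/T, transition).
Of the 15 differences, 3 transitions and 12 transversions over 48 sites: P = 3/48 = 0.062500, Q = 12/48 = 0.250000.
d = −0.5·ln(0.625000) − 0.25·ln(0.500000) = −0.5·(-0.470004) − 0.25·(-0.693147) = 0.4083.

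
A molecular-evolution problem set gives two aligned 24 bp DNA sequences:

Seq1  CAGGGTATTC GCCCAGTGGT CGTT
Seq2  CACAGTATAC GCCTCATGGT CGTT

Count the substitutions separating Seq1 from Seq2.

Mismatches occur at site 3 (G→C), site 4 (G→A), site 9 (T→A), site 14 (C→T), site 15 (A→C), site 16 (G→A).
That gives 6 mismatches out of 24 aligned sites, so the Hamming distance is 6.

6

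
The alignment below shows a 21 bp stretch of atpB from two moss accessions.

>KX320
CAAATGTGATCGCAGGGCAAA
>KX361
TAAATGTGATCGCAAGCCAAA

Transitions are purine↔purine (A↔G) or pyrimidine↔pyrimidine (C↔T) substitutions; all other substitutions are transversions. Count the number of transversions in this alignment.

1

The sequences differ at positions 1 (C/T, transition), 15 (G/A, transition), 17 (G/C, transversion).
Of the 3 differences, 2 transitions and 1 transversion, so the answer is 1.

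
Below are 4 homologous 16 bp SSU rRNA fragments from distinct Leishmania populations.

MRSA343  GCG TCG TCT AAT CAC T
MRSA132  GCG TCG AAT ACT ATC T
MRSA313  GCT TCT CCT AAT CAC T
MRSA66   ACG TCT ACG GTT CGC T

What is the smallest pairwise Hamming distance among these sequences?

Pairwise Hamming distances:
  MRSA343 vs MRSA132: 5
  MRSA343 vs MRSA313: 3
  MRSA343 vs MRSA66: 7
  MRSA132 vs MRSA313: 7
  MRSA132 vs MRSA66: 8
  MRSA313 vs MRSA66: 7
The smallest is 3, between MRSA343 and MRSA313.

3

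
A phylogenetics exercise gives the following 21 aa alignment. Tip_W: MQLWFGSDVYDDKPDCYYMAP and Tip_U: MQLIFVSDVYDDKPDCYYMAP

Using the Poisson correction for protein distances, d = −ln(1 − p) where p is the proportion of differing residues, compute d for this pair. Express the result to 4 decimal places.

The sequences differ at positions 4 (W/I), 6 (G/V).
p = 2/21 = 0.095238.
d = −ln(1 − 0.095238) = −ln(0.904762) = 0.1001.

0.1001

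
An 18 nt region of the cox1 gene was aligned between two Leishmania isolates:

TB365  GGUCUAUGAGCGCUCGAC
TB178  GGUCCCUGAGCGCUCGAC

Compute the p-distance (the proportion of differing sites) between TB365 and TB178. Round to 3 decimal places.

Differing sites — 5:U/C; 6:A/C.
There are 2 differences over 18 sites, so p = 2/18 = 0.111.

0.111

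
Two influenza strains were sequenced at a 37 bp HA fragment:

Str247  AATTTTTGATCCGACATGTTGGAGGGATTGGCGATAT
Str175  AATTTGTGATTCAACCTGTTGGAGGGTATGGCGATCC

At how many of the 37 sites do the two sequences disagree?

Differing sites — 6:T/G; 11:C/T; 13:G/A; 16:A/C; 27:A/T; 28:T/A; 36:A/C; 37:T/C.
That gives 8 mismatches out of 37 aligned sites, so the Hamming distance is 8.

8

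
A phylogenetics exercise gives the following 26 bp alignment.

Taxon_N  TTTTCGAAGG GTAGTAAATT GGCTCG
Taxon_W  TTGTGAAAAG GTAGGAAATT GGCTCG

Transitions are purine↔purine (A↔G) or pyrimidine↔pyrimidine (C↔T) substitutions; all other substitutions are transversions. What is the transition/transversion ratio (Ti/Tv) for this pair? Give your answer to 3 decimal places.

0.667

Differing sites — 3:T/G (Tv); 5:C/G (Tv); 6:G/A (Ti); 9:G/A (Ti); 15:T/G (Tv).
Of the 5 differences, 2 transitions and 3 transversions, so Ti/Tv = 2/3 = 0.667.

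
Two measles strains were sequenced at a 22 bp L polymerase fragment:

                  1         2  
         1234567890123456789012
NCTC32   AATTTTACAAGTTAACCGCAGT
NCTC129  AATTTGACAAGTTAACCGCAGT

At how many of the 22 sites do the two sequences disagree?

1

A single mismatch occurs at site 6 (T→G).
That gives 1 mismatch out of 22 aligned sites, so the Hamming distance is 1.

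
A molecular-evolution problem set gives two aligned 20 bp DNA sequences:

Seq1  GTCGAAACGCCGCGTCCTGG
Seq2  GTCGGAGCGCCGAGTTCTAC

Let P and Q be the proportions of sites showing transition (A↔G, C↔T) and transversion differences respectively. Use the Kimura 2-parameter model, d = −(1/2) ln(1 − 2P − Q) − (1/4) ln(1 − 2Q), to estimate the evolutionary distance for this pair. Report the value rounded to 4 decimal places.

0.4024

The sequences differ at positions 5 (A/G, transition), 7 (A/G, transition), 13 (C/A, transversion), 16 (C/T, transition), 19 (G/A, transition), 20 (G/C, transversion).
Of the 6 differences, 4 transitions and 2 transversions over 20 sites: P = 4/20 = 0.200000, Q = 2/20 = 0.100000.
d = −0.5·ln(0.500000) − 0.25·ln(0.800000) = −0.5·(-0.693147) − 0.25·(-0.223144) = 0.4024.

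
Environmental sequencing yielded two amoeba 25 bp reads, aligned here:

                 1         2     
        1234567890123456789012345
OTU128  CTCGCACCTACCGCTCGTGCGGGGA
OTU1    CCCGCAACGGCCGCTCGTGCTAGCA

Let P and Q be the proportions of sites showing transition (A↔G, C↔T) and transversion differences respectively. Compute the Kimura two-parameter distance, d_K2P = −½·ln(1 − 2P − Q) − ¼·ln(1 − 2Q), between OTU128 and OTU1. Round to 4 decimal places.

0.3518

Mismatches occur at site 2 (T→C, transition), site 7 (C→A, transversion), site 9 (T→G, transversion), site 10 (A→G, transition), site 21 (G→T, transversion), site 22 (G→A, transition), site 24 (G→C, transversion).
Of the 7 differences, 3 transitions and 4 transversions over 25 sites: P = 3/25 = 0.120000, Q = 4/25 = 0.160000.
d = −0.5·ln(0.600000) − 0.25·ln(0.680000) = −0.5·(-0.510826) − 0.25·(-0.385662) = 0.3518.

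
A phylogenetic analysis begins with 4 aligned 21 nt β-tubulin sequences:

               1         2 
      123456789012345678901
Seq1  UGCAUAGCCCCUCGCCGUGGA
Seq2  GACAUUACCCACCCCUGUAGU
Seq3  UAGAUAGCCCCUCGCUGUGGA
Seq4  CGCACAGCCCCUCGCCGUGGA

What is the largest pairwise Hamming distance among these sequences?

Pairwise Hamming distances:
  Seq1 vs Seq2: 10
  Seq1 vs Seq3: 3
  Seq1 vs Seq4: 2
  Seq2 vs Seq3: 9
  Seq2 vs Seq4: 11
  Seq3 vs Seq4: 5
The largest is 11, between Seq2 and Seq4.

11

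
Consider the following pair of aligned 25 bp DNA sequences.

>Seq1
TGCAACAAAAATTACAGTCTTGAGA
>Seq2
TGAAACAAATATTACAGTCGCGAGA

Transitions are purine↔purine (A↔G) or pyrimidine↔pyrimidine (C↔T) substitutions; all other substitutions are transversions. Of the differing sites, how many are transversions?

Mismatches occur at site 3 (C→A, transversion), site 10 (A→T, transversion), site 20 (T→G, transversion), site 21 (T→C, transition).
Of the 4 differences, 1 transition and 3 transversions, so the answer is 3.

3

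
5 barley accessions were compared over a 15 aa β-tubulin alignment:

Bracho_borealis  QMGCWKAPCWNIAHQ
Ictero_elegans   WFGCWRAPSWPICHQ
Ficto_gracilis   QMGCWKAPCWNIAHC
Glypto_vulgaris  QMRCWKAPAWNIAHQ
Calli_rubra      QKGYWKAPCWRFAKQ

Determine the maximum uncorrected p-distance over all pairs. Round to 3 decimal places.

0.600

Pairwise Hamming distances:
  Bracho_borealis vs Ictero_elegans: 6
  Bracho_borealis vs Ficto_gracilis: 1
  Bracho_borealis vs Glypto_vulgaris: 2
  Bracho_borealis vs Calli_rubra: 5
  Ictero_elegans vs Ficto_gracilis: 7
  Ictero_elegans vs Glypto_vulgaris: 7
  Ictero_elegans vs Calli_rubra: 9
  Ficto_gracilis vs Glypto_vulgaris: 3
  Ficto_gracilis vs Calli_rubra: 6
  Glypto_vulgaris vs Calli_rubra: 7
The largest is 9 mismatches, between Ictero_elegans and Calli_rubra; p = 9/15 = 0.600.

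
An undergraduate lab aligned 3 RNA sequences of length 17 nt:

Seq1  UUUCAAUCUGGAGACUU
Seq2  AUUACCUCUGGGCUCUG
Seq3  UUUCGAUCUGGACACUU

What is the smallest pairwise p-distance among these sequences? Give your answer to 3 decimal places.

0.118

Pairwise Hamming distances:
  Seq1 vs Seq2: 8
  Seq1 vs Seq3: 2
  Seq2 vs Seq3: 7
The smallest is 2 mismatches, between Seq1 and Seq3; p = 2/17 = 0.118.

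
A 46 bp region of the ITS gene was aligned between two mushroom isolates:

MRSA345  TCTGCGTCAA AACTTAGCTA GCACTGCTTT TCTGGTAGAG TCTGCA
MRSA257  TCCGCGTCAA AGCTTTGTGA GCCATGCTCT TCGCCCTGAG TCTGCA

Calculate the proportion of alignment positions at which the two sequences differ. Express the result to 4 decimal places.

Differing sites — 3:T/C; 12:A/G; 16:A/T; 18:C/T; 19:T/G; 23:A/C; 24:C/A; 29:T/C; 33:T/G; 34:G/C; 35:G/C; 36:T/C; 37:A/T.
There are 13 differences over 46 sites, so p = 13/46 = 0.2826.

0.2826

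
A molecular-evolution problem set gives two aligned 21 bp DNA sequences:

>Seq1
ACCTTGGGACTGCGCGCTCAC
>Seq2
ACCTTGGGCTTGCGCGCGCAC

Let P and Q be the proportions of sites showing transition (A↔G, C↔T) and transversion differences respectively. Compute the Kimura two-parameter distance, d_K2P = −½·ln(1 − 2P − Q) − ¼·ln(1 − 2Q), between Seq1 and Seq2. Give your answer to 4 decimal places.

0.1585

Mismatches occur at site 9 (A→C, transversion), site 10 (C→T, transition), site 18 (T→G, transversion).
Of the 3 differences, 1 transition and 2 transversions over 21 sites: P = 1/21 = 0.047619, Q = 2/21 = 0.095238.
d = −0.5·ln(0.809524) − 0.25·ln(0.809524) = −0.5·(-0.211309) − 0.25·(-0.211309) = 0.1585.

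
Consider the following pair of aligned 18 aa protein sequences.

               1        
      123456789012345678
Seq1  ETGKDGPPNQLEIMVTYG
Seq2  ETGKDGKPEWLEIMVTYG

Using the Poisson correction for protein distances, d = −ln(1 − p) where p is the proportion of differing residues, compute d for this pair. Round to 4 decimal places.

0.1823

Differing sites — 7:P/K; 9:N/E; 10:Q/W.
p = 3/18 = 0.166667.
d = −ln(1 − 0.166667) = −ln(0.833333) = 0.1823.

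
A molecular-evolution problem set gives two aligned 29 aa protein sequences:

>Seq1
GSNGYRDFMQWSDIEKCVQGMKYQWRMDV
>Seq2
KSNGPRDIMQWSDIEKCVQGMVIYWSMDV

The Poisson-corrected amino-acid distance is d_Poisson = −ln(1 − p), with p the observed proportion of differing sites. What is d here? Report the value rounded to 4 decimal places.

0.2763

The sequences differ at positions 1 (G/K), 5 (Y/P), 8 (F/I), 22 (K/V), 23 (Y/I), 24 (Q/Y), 26 (R/S).
p = 7/29 = 0.241379.
d = −ln(1 − 0.241379) = −ln(0.758621) = 0.2763.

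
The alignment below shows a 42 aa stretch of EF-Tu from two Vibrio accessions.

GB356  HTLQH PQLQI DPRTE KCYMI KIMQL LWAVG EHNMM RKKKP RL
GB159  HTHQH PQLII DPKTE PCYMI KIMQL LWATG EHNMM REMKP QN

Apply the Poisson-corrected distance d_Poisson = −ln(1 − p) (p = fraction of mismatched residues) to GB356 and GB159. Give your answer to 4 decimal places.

Mismatches occur at site 3 (L→H), site 9 (Q→I), site 13 (R→K), site 16 (K→P), site 29 (V→T), site 37 (K→E), site 38 (K→M), site 41 (R→Q), site 42 (L→N).
p = 9/42 = 0.214286.
d = −ln(1 − 0.214286) = −ln(0.785714) = 0.2412.

0.2412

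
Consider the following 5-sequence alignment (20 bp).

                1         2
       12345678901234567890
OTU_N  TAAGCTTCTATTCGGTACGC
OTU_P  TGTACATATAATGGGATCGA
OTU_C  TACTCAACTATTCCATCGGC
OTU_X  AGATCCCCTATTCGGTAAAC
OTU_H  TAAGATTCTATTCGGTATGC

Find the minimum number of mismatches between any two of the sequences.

Pairwise Hamming distances:
  OTU_N vs OTU_P: 10
  OTU_N vs OTU_C: 8
  OTU_N vs OTU_X: 7
  OTU_N vs OTU_H: 2
  OTU_P vs OTU_C: 13
  OTU_P vs OTU_X: 13
  OTU_P vs OTU_H: 12
  OTU_C vs OTU_X: 10
  OTU_C vs OTU_H: 9
  OTU_X vs OTU_H: 8
The smallest is 2, between OTU_N and OTU_H.

2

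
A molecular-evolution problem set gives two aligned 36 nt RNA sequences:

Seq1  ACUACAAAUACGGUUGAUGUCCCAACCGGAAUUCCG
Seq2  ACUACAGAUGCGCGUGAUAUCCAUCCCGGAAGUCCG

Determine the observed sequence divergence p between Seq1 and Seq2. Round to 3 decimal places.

The sequences differ at positions 7 (A/G), 10 (A/G), 13 (G/C), 14 (U/G), 19 (G/A), 23 (C/A), 24 (A/U), 25 (A/C), 32 (U/G).
There are 9 differences over 36 sites, so p = 9/36 = 0.250.

0.250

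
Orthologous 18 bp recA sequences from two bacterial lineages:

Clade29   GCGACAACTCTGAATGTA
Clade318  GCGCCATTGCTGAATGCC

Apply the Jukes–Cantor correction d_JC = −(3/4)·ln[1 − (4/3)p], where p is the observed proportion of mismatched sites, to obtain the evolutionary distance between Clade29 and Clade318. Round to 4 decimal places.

0.4408

The sequences differ at positions 4 (A/C), 7 (A/T), 8 (C/T), 9 (T/G), 17 (T/C), 18 (A/C).
p = 6/18 = 0.333333.
d = −0.75 · ln(1 − (4/3)·0.333333) = −0.75 · ln(0.555556) = −0.75 · (-0.587786) = 0.4408.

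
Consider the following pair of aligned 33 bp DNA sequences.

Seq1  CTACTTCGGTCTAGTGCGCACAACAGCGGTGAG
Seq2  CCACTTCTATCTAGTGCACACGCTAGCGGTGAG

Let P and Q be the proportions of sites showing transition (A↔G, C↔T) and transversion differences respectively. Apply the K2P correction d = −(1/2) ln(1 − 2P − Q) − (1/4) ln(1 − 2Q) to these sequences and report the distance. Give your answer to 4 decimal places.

Mismatches occur at site 2 (T↔C, transition), site 8 (G↔T, transversion), site 9 (G↔A, transition), site 18 (G↔A, transition), site 22 (A↔G, transition), site 23 (A↔C, transversion), site 24 (C↔T, transition).
Of the 7 differences, 5 transitions and 2 transversions over 33 sites: P = 5/33 = 0.151515, Q = 2/33 = 0.060606.
d = −0.5·ln(0.636364) − 0.25·ln(0.878788) = −0.5·(-0.451985) − 0.25·(-0.129212) = 0.2583.

0.2583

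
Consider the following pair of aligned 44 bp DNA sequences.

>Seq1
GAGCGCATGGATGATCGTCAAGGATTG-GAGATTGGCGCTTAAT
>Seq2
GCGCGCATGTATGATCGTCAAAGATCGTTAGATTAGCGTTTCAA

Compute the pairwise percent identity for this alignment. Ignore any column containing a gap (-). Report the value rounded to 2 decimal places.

Excluding the 1 gap column leaves 43 comparable sites.
Mismatches occur at site 2 (A↔C), site 10 (G↔T), site 22 (G↔A), site 26 (T↔C), site 29 (G↔T), site 35 (G↔A), site 39 (C↔T), site 42 (A↔C), site 44 (T↔A).
34 of the 43 comparable sites match, so the percent identity is 34/43 × 100 = 79.07%.

79.07%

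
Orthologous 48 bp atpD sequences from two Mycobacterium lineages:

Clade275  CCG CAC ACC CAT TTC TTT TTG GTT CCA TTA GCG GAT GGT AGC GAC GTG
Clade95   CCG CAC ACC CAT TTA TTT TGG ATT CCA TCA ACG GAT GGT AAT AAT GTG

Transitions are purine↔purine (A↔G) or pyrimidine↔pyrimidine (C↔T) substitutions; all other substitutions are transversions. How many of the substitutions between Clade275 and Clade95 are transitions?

7

The sequences differ at positions 15 (C/A, transversion), 20 (T/G, transversion), 22 (G/A, transition), 29 (T/C, transition), 31 (G/A, transition), 41 (G/A, transition), 42 (C/T, transition), 43 (G/A, transition), 45 (C/T, transition).
Of the 9 differences, 7 transitions and 2 transversions, so the answer is 7.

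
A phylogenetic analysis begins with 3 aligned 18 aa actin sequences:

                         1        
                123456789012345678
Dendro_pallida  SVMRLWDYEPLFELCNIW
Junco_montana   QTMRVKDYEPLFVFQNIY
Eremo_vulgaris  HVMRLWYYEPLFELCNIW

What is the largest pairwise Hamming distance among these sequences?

Pairwise Hamming distances:
  Dendro_pallida vs Junco_montana: 8
  Dendro_pallida vs Eremo_vulgaris: 2
  Junco_montana vs Eremo_vulgaris: 9
The largest is 9, between Junco_montana and Eremo_vulgaris.

9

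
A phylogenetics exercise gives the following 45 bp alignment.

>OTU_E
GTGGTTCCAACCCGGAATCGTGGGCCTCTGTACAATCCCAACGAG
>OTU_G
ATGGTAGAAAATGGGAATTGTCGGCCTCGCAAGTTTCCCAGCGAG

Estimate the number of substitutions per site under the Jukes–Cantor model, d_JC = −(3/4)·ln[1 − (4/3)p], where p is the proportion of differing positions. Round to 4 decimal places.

0.4819

Mismatches occur at site 1 (G↔A), site 6 (T↔A), site 7 (C↔G), site 8 (C↔A), site 11 (C↔A), site 12 (C↔T), site 13 (C↔G), site 19 (C↔T), site 22 (G↔C), site 29 (T↔G), site 30 (G↔C), site 31 (T↔A), site 33 (C↔G), site 34 (A↔T), site 35 (A↔T), site 41 (A↔G).
p = 16/45 = 0.355556.
d = −0.75 · ln(1 − (4/3)·0.355556) = −0.75 · ln(0.525925) = −0.75 · (-0.642597) = 0.4819.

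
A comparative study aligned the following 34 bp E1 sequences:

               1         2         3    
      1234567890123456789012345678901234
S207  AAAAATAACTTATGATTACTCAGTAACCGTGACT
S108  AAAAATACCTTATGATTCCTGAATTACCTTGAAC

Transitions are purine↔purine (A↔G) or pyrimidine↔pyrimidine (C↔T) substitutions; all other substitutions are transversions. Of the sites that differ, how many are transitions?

Mismatches occur at site 8 (A→C, transversion), site 18 (A→C, transversion), site 21 (C→G, transversion), site 23 (G→A, transition), site 25 (A→T, transversion), site 29 (G→T, transversion), site 33 (C→A, transversion), site 34 (T→C, transition).
Of the 8 differences, 2 transitions and 6 transversions, so the answer is 2.

2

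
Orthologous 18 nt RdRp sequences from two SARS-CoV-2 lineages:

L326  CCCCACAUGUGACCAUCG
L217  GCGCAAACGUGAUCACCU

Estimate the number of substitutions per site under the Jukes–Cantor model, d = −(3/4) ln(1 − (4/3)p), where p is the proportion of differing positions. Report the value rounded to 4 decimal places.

The sequences differ at positions 1 (C/G), 3 (C/G), 6 (C/A), 8 (U/C), 13 (C/U), 16 (U/C), 18 (G/U).
p = 7/18 = 0.388889.
d = −0.75 · ln(1 − (4/3)·0.388889) = −0.75 · ln(0.481481) = −0.75 · (-0.730889) = 0.5482.

0.5482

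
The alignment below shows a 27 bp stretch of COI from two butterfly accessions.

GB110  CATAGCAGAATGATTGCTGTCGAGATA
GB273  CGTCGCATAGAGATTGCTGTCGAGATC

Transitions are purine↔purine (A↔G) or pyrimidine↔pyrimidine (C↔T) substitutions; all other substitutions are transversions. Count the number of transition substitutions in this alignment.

2

Differing sites — 2:A/G (Ti); 4:A/C (Tv); 8:G/T (Tv); 10:A/G (Ti); 11:T/A (Tv); 27:A/C (Tv).
Of the 6 differences, 2 transitions and 4 transversions, so the answer is 2.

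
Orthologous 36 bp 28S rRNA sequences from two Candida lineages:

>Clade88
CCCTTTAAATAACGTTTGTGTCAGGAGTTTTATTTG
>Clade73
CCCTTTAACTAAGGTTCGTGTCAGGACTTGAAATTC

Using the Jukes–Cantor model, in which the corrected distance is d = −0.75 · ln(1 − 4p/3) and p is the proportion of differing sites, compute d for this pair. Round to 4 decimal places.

0.2635

Differing sites — 9:A/C; 13:C/G; 17:T/C; 27:G/C; 30:T/G; 31:T/A; 33:T/A; 36:G/C.
p = 8/36 = 0.222222.
d = −0.75 · ln(1 − (4/3)·0.222222) = −0.75 · ln(0.703704) = −0.75 · (-0.351397) = 0.2635.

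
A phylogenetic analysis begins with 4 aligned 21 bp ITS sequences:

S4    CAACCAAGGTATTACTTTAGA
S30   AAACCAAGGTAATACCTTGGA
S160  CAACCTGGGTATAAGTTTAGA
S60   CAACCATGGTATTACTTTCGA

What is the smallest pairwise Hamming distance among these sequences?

2

Pairwise Hamming distances:
  S4 vs S30: 4
  S4 vs S160: 4
  S4 vs S60: 2
  S30 vs S160: 8
  S30 vs S60: 5
  S160 vs S60: 5
The smallest is 2, between S4 and S60.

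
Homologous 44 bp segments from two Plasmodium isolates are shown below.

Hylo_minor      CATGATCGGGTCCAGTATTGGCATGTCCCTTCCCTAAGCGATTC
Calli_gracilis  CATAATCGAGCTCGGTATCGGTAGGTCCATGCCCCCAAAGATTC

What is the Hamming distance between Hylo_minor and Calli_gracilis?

14

Differing sites — 4:G/A; 9:G/A; 11:T/C; 12:C/T; 14:A/G; 19:T/C; 22:C/T; 24:T/G; 29:C/A; 31:T/G; 35:T/C; 36:A/C; 38:G/A; 39:C/A.
That gives 14 mismatches out of 44 aligned sites, so the Hamming distance is 14.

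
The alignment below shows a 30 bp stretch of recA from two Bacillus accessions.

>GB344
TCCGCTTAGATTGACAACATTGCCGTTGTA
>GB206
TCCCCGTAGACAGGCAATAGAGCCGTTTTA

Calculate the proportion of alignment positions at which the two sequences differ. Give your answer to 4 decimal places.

The sequences differ at positions 4 (G/C), 6 (T/G), 11 (T/C), 12 (T/A), 14 (A/G), 18 (C/T), 20 (T/G), 21 (T/A), 28 (G/T).
There are 9 differences over 30 sites, so p = 9/30 = 0.3000.

0.3000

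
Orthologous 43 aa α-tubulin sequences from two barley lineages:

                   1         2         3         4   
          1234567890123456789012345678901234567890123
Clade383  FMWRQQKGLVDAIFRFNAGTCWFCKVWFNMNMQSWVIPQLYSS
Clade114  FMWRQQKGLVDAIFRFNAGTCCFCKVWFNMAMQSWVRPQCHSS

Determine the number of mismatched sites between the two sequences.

5

Mismatches occur at site 22 (W↔C), site 31 (N↔A), site 37 (I↔R), site 40 (L↔C), site 41 (Y↔H).
That gives 5 mismatches out of 43 aligned sites, so the Hamming distance is 5.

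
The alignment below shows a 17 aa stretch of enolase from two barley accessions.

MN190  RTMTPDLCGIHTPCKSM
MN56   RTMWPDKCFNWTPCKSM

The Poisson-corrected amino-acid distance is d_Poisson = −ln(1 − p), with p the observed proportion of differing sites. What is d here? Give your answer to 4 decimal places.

The sequences differ at positions 4 (T/W), 7 (L/K), 9 (G/F), 10 (I/N), 11 (H/W).
p = 5/17 = 0.294118.
d = −ln(1 − 0.294118) = −ln(0.705882) = 0.3483.

0.3483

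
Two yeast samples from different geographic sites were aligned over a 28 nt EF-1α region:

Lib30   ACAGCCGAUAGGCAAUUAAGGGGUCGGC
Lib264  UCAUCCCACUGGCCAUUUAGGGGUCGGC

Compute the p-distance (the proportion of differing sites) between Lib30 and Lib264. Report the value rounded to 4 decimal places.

0.2500

Differing sites — 1:A/U; 4:G/U; 7:G/C; 9:U/C; 10:A/U; 14:A/C; 18:A/U.
There are 7 differences over 28 sites, so p = 7/28 = 0.2500.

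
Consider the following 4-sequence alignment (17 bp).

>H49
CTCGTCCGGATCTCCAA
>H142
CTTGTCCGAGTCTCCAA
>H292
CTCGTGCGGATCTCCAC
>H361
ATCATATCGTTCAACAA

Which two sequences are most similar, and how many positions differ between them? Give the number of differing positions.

2

Pairwise Hamming distances:
  H49 vs H142: 3
  H49 vs H292: 2
  H49 vs H361: 8
  H142 vs H292: 5
  H142 vs H361: 10
  H292 vs H361: 9
The smallest is 2, between H49 and H292.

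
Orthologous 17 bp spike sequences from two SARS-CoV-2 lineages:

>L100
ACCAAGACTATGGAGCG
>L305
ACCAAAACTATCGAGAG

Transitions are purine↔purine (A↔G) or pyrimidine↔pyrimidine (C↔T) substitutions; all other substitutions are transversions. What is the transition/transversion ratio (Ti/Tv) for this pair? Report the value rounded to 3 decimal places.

0.500

Differing sites — 6:G/A (Ti); 12:G/C (Tv); 16:C/A (Tv).
Of the 3 differences, 1 transition and 2 transversions, so Ti/Tv = 1/2 = 0.500.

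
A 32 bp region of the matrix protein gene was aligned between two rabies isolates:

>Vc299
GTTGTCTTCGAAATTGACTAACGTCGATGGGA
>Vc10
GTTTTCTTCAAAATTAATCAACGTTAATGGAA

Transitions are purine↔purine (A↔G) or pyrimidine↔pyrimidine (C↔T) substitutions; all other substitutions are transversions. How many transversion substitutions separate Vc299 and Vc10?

1

Differing sites — 4:G/T (Tv); 10:G/A (Ti); 16:G/A (Ti); 18:C/T (Ti); 19:T/C (Ti); 25:C/T (Ti); 26:G/A (Ti); 31:G/A (Ti).
Of the 8 differences, 7 transitions and 1 transversion, so the answer is 1.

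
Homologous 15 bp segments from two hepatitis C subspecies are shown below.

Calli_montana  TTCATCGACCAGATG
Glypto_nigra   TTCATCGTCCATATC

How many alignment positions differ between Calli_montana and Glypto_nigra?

The sequences differ at positions 8 (A/T), 12 (G/T), 15 (G/C).
That gives 3 mismatches out of 15 aligned sites, so the Hamming distance is 3.

3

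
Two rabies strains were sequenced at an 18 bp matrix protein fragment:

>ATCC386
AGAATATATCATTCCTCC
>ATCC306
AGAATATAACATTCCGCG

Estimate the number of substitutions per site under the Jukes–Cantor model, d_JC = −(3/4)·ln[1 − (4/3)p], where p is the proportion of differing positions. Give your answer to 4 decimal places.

The sequences differ at positions 9 (T/A), 16 (T/G), 18 (C/G).
p = 3/18 = 0.166667.
d = −0.75 · ln(1 − (4/3)·0.166667) = −0.75 · ln(0.777777) = −0.75 · (-0.251315) = 0.1885.

0.1885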